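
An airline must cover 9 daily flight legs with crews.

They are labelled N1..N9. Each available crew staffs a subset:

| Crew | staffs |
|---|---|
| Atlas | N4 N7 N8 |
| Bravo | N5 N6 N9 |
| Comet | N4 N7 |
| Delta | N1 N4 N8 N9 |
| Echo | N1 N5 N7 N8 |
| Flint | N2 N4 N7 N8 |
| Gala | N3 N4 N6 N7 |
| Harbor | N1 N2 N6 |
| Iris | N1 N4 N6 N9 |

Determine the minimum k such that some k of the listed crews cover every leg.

4

Take {Bravo, Flint, Gala, Harbor}. Their union is {N1, N2, N3, N4, N5, N6, N7, N8, N9}, which is all 9 legs.
No 3 of the 9 crews cover everything (all 84 combinations miss at least one leg), so 4 is optimal.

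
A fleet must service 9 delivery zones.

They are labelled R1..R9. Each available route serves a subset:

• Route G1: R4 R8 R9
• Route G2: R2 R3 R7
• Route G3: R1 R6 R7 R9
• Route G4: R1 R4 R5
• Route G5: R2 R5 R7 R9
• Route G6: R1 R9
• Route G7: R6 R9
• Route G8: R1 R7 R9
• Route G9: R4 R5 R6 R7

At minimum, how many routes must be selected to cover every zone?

G1 and G2 and G4 and G9 together: G1 ∪ G2 ∪ G4 ∪ G9 = {R1, R2, R3, R4, R5, R6, R7, R8, R9} — every zone is covered.
No 3 of the 9 routes cover everything (all 84 combinations miss at least one zone), so 4 is optimal.

4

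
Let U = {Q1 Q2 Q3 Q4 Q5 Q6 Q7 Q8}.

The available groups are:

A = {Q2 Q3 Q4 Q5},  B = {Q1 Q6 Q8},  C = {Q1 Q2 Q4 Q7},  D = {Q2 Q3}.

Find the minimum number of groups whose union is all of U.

3

A and B and C together: A ∪ B ∪ C = {Q1, Q2, Q3, Q4, Q5, Q6, Q7, Q8} — every element is covered.
Only A contains Q5, so A is forced; the remaining 4 elements need at least 2 more groups (each remaining group adds at most 3) — so at least 3 groups are needed, and 3 is optimal.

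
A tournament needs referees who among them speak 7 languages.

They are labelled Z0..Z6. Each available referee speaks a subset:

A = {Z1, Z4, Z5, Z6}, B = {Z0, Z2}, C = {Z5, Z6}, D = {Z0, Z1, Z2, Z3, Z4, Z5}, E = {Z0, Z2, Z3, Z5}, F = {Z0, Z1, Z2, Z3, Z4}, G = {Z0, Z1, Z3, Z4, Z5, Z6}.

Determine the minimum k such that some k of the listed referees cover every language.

2

A and E together: A ∪ E = {Z0, Z1, Z2, Z3, Z4, Z5, Z6} — every language is covered.
No single referee has all 7 languages (the largest, D, has 6), so 2 is optimal.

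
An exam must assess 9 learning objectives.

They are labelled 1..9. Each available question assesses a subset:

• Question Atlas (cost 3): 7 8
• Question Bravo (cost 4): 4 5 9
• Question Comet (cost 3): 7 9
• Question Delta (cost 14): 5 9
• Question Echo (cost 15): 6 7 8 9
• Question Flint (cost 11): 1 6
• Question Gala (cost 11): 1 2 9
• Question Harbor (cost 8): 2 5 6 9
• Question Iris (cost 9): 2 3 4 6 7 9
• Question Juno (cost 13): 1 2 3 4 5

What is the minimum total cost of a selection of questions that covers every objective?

24

Atlas, Harbor, Juno together cover every objective (Atlas ∪ Harbor ∪ Juno = {1, 2, 3, 4, 5, 6, 7, 8, 9}); total cost 3 + 8 + 13 = 24.
The greedy pick Bravo, Atlas, Iris, Flint costs 27; no covering selection beats 24.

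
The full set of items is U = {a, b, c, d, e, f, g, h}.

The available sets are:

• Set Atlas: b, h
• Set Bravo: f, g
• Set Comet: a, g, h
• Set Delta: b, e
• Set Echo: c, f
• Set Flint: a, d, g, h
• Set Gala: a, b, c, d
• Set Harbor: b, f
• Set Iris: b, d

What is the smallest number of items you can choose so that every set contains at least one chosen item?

3

Take T = {b, f, h}. Each listed set contains at least one of these, so T is a hitting set of size 3.
The sets Comet, Delta, Echo are pairwise disjoint, so any hitting set needs a separate item for each — at least 3. Hence 3 is optimal.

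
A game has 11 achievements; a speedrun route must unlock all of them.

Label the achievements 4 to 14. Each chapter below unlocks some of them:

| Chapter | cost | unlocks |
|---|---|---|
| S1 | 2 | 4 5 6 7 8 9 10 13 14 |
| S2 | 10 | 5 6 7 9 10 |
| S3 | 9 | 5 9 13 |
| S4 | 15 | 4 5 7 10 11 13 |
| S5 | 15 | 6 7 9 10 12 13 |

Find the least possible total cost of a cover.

32

S1, S4, S5 together cover every achievement (S1 ∪ S4 ∪ S5 = {4, 5, 6, 7, 8, 9, 10, 11, 12, 13, 14}); total cost 2 + 15 + 15 = 32.
No covering selection has total cost below 32.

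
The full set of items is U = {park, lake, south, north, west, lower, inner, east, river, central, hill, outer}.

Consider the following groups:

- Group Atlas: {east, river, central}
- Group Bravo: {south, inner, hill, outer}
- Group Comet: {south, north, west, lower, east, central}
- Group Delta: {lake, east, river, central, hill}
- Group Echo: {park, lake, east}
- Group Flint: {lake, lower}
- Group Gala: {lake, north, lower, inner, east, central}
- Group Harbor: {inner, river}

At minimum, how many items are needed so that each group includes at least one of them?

3

Take H = {lower, inner, east}. Each listed group contains at least one of these, so H is a hitting set of size 3.
The groups Atlas, Bravo, Flint are pairwise disjoint, so any hitting set needs a separate item for each — at least 3. Hence 3 is optimal.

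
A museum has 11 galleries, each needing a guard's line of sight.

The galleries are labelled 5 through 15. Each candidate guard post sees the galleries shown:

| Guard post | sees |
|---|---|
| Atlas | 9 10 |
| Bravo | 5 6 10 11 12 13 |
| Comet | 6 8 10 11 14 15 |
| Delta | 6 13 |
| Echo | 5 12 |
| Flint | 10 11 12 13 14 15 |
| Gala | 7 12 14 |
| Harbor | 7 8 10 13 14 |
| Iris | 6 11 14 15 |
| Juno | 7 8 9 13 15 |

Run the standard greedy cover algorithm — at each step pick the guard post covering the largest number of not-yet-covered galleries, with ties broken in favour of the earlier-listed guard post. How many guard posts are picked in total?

3

Greedy: pick Bravo (covers 6 new) → pick Juno (covers 4 new) → pick Comet (covers 1 new). Total picks: 3.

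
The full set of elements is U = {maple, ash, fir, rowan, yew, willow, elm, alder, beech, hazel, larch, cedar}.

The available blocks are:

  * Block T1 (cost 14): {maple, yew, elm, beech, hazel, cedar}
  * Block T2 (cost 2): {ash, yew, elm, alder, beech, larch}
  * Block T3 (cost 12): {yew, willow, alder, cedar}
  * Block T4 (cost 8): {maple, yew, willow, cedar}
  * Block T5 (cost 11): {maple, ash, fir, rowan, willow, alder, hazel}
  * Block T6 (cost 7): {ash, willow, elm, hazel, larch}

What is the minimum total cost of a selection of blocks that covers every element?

21

T2, T4, T5 together cover every element (T2 ∪ T4 ∪ T5 = {maple, ash, fir, rowan, yew, willow, elm, alder, beech, hazel, larch, cedar}); total cost 2 + 8 + 11 = 21.
No covering selection has total cost below 21.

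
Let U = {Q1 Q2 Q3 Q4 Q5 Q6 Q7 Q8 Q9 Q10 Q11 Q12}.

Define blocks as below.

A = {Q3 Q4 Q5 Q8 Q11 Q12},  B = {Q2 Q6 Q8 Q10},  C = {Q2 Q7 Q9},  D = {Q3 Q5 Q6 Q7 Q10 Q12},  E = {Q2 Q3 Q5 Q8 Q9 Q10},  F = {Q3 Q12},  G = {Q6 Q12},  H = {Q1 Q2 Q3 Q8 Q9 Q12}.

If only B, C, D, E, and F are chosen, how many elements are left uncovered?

Union of B, C, D, E, F = {Q2, Q3, Q5, Q6, Q7, Q8, Q9, Q10, Q12}.
Not covered: Q1, Q4, Q11 — 3 elements.

3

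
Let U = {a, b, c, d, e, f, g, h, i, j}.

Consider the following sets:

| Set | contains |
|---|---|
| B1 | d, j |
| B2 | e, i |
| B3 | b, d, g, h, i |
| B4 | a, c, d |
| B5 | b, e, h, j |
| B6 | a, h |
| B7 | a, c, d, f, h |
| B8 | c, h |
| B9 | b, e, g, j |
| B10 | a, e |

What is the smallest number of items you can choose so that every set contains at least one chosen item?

3

Take T = {d, e, h}. Each listed set contains at least one of these, so T is a hitting set of size 3.
The sets B1, B2, B8 are pairwise disjoint, so any hitting set needs a separate item for each — at least 3. Hence 3 is optimal.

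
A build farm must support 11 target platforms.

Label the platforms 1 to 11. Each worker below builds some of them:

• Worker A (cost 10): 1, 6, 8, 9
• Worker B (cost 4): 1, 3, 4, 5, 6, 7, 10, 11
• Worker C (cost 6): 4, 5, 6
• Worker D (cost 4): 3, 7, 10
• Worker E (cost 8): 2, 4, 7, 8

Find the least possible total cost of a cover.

A, B, E together cover every platform (A ∪ B ∪ E = {1, 2, 3, 4, 5, 6, 7, 8, 9, 10, 11}); total cost 10 + 4 + 8 = 22.
No covering selection has total cost below 22.

22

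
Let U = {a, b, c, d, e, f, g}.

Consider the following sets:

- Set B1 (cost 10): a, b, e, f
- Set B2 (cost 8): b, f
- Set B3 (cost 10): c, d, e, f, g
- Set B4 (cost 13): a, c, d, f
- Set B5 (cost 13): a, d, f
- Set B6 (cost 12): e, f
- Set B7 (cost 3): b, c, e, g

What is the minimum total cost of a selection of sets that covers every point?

16

B4, B7 together cover every point (B4 ∪ B7 = {a, b, c, d, e, f, g}); total cost 13 + 3 = 16.
No covering selection has total cost below 16.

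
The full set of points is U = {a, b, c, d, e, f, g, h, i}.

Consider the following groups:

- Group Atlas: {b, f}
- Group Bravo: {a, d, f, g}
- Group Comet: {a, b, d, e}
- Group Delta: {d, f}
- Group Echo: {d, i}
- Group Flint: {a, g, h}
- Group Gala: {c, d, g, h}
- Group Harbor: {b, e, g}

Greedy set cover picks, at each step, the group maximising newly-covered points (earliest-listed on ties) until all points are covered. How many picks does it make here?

Greedy: pick Bravo (covers 4 new) → pick Comet (covers 2 new) → pick Gala (covers 2 new) → pick Echo (covers 1 new). Total picks: 4.

4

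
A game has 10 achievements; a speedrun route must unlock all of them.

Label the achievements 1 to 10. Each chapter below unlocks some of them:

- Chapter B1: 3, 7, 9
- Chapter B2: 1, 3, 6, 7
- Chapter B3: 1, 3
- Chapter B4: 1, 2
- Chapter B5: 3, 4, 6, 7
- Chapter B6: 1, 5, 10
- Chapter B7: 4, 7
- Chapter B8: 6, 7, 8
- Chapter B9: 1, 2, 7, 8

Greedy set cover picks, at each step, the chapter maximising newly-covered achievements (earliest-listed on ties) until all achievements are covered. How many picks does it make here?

Greedy: pick B2 (covers 4 new) → pick B6 (covers 2 new) → pick B9 (covers 2 new) → pick B1 (covers 1 new) → pick B5 (covers 1 new). Total picks: 5.
(The true minimum cover uses only 4 chapters, so greedy is not optimal here.)

5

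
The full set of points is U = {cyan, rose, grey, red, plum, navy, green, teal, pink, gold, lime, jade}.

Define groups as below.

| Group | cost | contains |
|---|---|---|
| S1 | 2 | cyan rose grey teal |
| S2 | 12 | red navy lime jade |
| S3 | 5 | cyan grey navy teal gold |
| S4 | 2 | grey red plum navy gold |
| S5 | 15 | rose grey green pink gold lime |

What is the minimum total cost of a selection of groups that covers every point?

31

S1, S2, S4, S5 together cover every point (S1 ∪ S2 ∪ S4 ∪ S5 = {cyan, rose, grey, red, plum, navy, green, teal, pink, gold, lime, jade}); total cost 2 + 12 + 2 + 15 = 31.
No covering selection has total cost below 31.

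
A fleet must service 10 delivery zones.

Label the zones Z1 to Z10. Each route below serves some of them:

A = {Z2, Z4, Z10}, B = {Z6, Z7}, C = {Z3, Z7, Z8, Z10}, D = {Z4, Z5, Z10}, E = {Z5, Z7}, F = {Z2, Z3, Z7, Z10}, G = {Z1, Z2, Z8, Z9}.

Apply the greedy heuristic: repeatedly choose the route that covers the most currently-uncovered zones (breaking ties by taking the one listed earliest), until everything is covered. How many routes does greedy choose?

4

Greedy: pick C (covers 4 new) → pick G (covers 3 new) → pick D (covers 2 new) → pick B (covers 1 new). Total picks: 4.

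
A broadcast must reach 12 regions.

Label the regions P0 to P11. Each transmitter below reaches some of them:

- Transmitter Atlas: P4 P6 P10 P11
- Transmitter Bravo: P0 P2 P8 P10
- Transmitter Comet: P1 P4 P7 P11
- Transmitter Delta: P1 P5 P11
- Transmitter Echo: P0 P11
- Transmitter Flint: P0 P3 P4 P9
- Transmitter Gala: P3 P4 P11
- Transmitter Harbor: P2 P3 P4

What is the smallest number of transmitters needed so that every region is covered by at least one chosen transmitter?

5

Take {Atlas, Bravo, Comet, Delta, Flint}. Their union is {P0, P1, P2, P3, P4, P5, P6, P7, P8, P9, P10, P11}, which is all 12 regions.
No 4 of the 8 transmitters cover everything (all 70 combinations miss at least one region), so 5 is optimal.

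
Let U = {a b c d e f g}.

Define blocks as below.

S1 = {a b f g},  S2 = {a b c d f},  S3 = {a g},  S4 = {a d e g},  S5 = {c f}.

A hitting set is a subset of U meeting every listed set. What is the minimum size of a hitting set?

2

H = {f, g} meets every block (each contains at least one member of H), and |H| = 2.
The blocks S3, S5 are pairwise disjoint, so any hitting set needs a separate item for each — at least 2. Hence 2 is optimal.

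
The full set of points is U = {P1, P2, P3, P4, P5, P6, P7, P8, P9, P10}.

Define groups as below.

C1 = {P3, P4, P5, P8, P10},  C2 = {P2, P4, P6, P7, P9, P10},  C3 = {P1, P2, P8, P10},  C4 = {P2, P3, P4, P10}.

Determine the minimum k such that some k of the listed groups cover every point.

Take {C1, C2, C3}. Their union is {P1, P2, P3, P4, P5, P6, P7, P8, P9, P10}, which is all 10 points.
Only C3 contains P1, so C3 is forced; the remaining 6 points need at least 2 more groups (each remaining group adds at most 4) — so at least 3 groups are needed, and 3 is optimal.

3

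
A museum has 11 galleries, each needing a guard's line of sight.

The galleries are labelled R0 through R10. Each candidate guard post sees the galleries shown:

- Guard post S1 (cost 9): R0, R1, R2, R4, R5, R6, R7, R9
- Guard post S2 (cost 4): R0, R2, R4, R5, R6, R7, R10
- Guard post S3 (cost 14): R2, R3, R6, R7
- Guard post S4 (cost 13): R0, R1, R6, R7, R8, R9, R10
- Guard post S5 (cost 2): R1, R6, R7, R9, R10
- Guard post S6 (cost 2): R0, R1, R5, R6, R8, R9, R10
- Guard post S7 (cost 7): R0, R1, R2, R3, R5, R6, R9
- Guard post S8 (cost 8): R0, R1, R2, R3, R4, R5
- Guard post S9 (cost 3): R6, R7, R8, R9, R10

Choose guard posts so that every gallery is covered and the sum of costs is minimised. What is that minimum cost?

S8, S9 together cover every gallery (S8 ∪ S9 = {R0, R1, R2, R3, R4, R5, R6, R7, R8, R9, R10}); total cost 8 + 3 = 11.
The greedy pick S6, S2, S7 costs 13; no covering selection beats 11.

11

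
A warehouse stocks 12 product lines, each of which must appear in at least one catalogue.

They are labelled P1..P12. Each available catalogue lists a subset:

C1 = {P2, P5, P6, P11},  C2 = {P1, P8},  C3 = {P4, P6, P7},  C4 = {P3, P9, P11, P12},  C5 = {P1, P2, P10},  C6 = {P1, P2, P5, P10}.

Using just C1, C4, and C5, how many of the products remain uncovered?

3

Union of C1, C4, C5 = {P1, P2, P3, P5, P6, P9, P10, P11, P12}.
Not covered: P4, P7, P8 — 3 products.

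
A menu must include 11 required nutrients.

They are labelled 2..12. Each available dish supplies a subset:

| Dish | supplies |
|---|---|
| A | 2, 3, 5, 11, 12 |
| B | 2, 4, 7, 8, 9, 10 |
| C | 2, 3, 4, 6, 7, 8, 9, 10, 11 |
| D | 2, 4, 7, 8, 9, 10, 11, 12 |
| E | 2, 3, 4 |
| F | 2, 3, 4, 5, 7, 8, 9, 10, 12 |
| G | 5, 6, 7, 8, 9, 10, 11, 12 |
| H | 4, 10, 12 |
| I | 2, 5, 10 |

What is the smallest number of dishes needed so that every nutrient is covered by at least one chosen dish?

F and G together: F ∪ G = {2, 3, 4, 5, 6, 7, 8, 9, 10, 11, 12} — every nutrient is covered.
No single dish has all 11 nutrients (the largest, C, has 9), so 2 is optimal.

2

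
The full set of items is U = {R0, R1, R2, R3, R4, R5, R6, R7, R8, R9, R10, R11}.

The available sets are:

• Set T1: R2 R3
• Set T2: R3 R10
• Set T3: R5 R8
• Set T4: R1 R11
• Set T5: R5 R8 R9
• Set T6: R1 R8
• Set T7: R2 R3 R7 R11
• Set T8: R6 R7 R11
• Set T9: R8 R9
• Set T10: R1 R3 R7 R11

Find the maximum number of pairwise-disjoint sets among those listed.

T1, T6, T8 are pairwise disjoint (T1={R2,R3}; T6={R1,R8}; T8={R6,R7,R11}).
Every remaining set overlaps one of these, and no 4 of the listed sets are pairwise disjoint, so 3 is the maximum.

3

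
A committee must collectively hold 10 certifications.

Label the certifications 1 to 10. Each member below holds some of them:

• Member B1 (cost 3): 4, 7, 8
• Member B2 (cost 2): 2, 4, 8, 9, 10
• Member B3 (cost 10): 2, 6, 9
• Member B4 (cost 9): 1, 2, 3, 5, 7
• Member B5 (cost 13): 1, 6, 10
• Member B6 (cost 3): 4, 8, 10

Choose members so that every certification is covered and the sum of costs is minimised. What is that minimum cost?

B2, B3, B4 together cover every certification (B2 ∪ B3 ∪ B4 = {1, 2, 3, 4, 5, 6, 7, 8, 9, 10}); total cost 2 + 10 + 9 = 21.
No covering selection has total cost below 21.

21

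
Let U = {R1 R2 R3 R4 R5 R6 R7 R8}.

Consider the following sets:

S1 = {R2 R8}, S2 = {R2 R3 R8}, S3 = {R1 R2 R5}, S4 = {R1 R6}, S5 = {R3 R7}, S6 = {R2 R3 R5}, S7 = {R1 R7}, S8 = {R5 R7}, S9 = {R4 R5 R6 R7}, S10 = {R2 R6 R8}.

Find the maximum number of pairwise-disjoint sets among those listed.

3

S1, S4, S8 are pairwise disjoint (S1={R2,R8}; S4={R1,R6}; S8={R5,R7}).
Every remaining set overlaps one of these, and no 4 of the listed sets are pairwise disjoint, so 3 is the maximum.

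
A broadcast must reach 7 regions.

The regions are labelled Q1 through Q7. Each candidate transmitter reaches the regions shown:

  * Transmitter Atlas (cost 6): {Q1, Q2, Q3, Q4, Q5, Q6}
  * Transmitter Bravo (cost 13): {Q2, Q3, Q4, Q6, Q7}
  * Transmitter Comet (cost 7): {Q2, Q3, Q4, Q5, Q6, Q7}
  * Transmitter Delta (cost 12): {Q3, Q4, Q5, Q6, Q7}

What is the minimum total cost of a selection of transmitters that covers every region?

Atlas, Comet together cover every region (Atlas ∪ Comet = {Q1, Q2, Q3, Q4, Q5, Q6, Q7}); total cost 6 + 7 = 13.
No covering selection has total cost below 13.

13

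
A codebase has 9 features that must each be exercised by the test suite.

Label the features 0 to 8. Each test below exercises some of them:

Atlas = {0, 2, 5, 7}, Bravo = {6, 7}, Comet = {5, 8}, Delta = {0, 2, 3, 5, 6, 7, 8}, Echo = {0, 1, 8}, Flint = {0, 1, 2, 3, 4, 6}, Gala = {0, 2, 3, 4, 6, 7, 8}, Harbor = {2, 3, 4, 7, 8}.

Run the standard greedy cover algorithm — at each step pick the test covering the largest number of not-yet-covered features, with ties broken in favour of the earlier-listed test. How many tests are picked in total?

2

Greedy: pick Delta (covers 7 new) → pick Flint (covers 2 new). Total picks: 2.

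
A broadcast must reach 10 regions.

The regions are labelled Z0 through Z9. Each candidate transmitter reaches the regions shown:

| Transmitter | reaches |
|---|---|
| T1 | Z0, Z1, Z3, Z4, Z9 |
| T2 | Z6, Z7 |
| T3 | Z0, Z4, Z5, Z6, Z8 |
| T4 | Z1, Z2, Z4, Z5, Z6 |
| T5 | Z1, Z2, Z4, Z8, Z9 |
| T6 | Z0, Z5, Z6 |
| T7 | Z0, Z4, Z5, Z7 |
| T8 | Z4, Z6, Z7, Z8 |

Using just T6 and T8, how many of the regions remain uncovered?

4

Union of T6, T8 = {Z0, Z4, Z5, Z6, Z7, Z8}.
Not covered: Z1, Z2, Z3, Z9 — 4 regions.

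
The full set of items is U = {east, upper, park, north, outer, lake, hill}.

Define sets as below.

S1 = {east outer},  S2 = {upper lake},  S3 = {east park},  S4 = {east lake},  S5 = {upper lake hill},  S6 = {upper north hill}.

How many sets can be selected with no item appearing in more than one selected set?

S1, S6 are pairwise disjoint (S1={east,outer}; S6={upper,north,hill}).
Every remaining set overlaps one of these, and no 3 of the listed sets are pairwise disjoint, so 2 is the maximum.

2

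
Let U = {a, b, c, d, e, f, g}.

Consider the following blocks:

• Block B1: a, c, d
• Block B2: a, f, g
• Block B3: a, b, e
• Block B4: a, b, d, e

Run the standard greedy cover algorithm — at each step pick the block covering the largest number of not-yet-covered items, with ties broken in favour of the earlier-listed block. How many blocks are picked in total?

3

Greedy: pick B4 (covers 4 new) → pick B2 (covers 2 new) → pick B1 (covers 1 new). Total picks: 3.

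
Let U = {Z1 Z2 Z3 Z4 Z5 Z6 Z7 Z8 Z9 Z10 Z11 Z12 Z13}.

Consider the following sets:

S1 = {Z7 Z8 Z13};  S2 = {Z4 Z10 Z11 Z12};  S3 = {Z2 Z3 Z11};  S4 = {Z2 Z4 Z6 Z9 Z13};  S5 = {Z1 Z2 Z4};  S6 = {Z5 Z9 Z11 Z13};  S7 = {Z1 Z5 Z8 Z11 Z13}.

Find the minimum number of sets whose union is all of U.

Take {S1, S2, S3, S4, S7}. Their union is {Z1, Z2, Z3, Z4, Z5, Z6, Z7, Z8, Z9, Z10, Z11, Z12, Z13}, which is all 13 elements.
No 4 of the 7 sets cover everything (all 35 combinations miss at least one element), so 5 is optimal.

5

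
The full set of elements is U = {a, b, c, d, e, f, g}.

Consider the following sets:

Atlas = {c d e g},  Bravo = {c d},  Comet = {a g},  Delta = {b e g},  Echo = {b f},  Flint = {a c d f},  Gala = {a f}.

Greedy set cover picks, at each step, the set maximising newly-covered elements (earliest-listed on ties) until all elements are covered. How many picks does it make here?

Greedy: pick Atlas (covers 4 new) → pick Echo (covers 2 new) → pick Comet (covers 1 new). Total picks: 3.
(The true minimum cover uses only 2 sets, so greedy is not optimal here.)

3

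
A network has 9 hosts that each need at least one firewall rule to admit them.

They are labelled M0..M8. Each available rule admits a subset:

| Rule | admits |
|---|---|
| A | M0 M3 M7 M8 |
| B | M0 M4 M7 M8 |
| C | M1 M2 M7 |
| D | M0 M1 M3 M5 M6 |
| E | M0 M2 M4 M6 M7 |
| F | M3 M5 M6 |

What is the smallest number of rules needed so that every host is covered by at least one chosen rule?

Take {B, D, E}. Their union is {M0, M1, M2, M3, M4, M5, M6, M7, M8}, which is all 9 hosts.
No 2 of the 6 rules cover everything (all 15 combinations miss at least one host), so 3 is optimal.

3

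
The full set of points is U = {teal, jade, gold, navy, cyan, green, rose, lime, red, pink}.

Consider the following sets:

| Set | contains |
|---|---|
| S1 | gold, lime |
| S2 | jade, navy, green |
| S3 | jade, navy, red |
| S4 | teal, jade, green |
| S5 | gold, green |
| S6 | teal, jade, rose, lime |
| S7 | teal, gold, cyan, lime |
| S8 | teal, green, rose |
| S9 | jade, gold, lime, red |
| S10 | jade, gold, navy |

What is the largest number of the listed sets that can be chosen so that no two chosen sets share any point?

S1, S3, S8 are pairwise disjoint (S1={gold,lime}; S3={jade,navy,red}; S8={teal,green,rose}).
Every remaining set overlaps one of these, and no 4 of the listed sets are pairwise disjoint, so 3 is the maximum.

3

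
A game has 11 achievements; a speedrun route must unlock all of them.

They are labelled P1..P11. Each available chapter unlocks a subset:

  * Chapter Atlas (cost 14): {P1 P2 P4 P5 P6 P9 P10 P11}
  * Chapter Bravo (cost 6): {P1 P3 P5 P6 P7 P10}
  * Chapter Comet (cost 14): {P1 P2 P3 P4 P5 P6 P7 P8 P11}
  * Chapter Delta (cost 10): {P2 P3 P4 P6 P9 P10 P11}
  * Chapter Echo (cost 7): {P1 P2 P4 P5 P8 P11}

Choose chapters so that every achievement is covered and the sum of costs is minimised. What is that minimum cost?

Bravo, Delta, Echo together cover every achievement (Bravo ∪ Delta ∪ Echo = {P1, P2, P3, P4, P5, P6, P7, P8, P9, P10, P11}); total cost 6 + 10 + 7 = 23.
No covering selection has total cost below 23.

23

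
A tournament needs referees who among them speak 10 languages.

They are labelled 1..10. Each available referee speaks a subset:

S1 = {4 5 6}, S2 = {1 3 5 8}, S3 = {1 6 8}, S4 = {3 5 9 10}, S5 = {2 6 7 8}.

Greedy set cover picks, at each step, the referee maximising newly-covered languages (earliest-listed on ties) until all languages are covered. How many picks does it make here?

Greedy: pick S2 (covers 4 new) → pick S5 (covers 3 new) → pick S4 (covers 2 new) → pick S1 (covers 1 new). Total picks: 4.

4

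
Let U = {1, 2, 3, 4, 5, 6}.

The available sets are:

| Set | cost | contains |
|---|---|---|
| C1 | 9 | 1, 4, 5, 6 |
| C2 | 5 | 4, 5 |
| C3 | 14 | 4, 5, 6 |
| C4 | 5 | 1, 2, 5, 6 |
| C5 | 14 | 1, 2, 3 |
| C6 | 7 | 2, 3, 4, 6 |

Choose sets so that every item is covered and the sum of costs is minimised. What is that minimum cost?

C4, C6 together cover every item (C4 ∪ C6 = {1, 2, 3, 4, 5, 6}); total cost 5 + 7 = 12.
No covering selection has total cost below 12.

12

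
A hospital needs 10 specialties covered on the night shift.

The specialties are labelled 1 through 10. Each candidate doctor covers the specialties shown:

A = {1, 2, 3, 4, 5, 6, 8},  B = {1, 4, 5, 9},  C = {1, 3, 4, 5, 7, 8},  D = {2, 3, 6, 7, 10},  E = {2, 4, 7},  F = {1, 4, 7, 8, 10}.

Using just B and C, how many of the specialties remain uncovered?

Union of B, C = {1, 3, 4, 5, 7, 8, 9}.
Not covered: 2, 6, 10 — 3 specialties.

3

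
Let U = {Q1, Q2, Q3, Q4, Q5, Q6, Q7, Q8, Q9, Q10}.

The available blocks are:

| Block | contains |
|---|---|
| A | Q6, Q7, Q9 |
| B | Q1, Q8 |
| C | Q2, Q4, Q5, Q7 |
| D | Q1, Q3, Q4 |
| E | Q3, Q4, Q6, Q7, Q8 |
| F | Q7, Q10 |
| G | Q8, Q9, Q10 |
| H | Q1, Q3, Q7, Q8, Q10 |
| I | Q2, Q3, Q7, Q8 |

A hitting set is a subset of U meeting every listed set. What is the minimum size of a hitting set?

T = {Q3, Q7, Q8} meets every block (each contains at least one member of T), and |T| = 3.
No choice of 2 points meets every block, so 3 is the minimum.

3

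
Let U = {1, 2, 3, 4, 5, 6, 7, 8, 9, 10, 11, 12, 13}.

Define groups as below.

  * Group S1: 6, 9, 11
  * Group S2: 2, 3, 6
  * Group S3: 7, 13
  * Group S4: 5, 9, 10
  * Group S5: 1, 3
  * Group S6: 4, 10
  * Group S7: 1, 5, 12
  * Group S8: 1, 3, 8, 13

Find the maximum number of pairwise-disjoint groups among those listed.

S1, S3, S6, S7 are pairwise disjoint (S1={6,9,11}; S3={7,13}; S6={4,10}; S7={1,5,12}).
Every remaining group overlaps one of these, and no 5 of the listed groups are pairwise disjoint, so 4 is the maximum.

4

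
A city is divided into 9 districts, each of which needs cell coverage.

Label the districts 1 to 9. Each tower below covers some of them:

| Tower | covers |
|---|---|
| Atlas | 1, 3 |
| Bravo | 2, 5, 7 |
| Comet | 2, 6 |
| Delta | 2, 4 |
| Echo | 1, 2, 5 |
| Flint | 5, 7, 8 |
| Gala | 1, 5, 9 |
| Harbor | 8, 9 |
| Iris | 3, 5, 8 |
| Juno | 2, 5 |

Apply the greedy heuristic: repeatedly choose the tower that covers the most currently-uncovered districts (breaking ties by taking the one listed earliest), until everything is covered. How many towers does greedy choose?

Greedy: pick Bravo (covers 3 new) → pick Atlas (covers 2 new) → pick Harbor (covers 2 new) → pick Comet (covers 1 new) → pick Delta (covers 1 new). Total picks: 5.

5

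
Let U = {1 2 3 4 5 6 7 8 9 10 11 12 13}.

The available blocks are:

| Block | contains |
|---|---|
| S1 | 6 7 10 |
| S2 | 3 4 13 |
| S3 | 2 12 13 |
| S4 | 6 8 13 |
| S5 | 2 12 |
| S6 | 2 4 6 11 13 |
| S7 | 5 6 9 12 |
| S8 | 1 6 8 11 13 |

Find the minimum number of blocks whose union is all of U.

5

S1 and S2 and S6 and S7 and S8 together: S1 ∪ S2 ∪ S6 ∪ S7 ∪ S8 = {1, 2, 3, 4, 5, 6, 7, 8, 9, 10, 11, 12, 13} — every element is covered.
No 4 of the 8 blocks cover everything (all 70 combinations miss at least one element), so 5 is optimal.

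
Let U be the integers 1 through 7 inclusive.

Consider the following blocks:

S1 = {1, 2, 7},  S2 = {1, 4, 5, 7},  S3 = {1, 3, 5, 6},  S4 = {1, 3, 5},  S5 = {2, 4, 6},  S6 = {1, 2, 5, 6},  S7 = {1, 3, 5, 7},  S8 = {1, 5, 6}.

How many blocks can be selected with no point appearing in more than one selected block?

2

S4, S5 are pairwise disjoint (S4={1,3,5}; S5={2,4,6}).
Every remaining block overlaps one of these, and no 3 of the listed blocks are pairwise disjoint, so 2 is the maximum.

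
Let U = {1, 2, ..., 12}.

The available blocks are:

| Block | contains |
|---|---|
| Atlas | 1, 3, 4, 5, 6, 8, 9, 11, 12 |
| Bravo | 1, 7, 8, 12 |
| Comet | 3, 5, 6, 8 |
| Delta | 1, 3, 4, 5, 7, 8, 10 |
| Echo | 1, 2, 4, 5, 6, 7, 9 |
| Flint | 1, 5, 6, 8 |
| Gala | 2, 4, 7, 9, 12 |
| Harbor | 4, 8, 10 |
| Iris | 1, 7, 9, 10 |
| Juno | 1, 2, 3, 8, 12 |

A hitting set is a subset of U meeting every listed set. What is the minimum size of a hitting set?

2

H = {8, 9} meets every block (each contains at least one member of H), and |H| = 2.
The blocks Flint, Gala are pairwise disjoint, so any hitting set needs a separate point for each — at least 2. Hence 2 is optimal.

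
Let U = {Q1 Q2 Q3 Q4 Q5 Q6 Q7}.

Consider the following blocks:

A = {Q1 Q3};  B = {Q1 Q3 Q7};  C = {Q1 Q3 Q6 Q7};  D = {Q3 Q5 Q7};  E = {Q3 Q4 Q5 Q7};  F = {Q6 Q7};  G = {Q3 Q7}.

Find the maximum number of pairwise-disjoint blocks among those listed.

2

A, F are pairwise disjoint (A={Q1,Q3}; F={Q6,Q7}).
Every remaining block overlaps one of these, and no 3 of the listed blocks are pairwise disjoint, so 2 is the maximum.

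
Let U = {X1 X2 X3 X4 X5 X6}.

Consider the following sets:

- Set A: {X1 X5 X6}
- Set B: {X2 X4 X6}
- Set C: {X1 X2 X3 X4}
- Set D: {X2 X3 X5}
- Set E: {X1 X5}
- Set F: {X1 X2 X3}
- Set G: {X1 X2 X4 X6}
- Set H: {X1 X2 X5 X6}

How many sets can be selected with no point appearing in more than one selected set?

2

B, E are pairwise disjoint (B={X2,X4,X6}; E={X1,X5}).
Every remaining set overlaps one of these, and no 3 of the listed sets are pairwise disjoint, so 2 is the maximum.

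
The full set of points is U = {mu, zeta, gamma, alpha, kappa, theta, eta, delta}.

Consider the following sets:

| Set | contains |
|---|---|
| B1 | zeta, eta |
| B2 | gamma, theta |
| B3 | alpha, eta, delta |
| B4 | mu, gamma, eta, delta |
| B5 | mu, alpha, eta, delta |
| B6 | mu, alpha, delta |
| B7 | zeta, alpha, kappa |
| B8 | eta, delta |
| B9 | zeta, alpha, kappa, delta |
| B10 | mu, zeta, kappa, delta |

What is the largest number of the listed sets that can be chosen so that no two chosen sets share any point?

B1, B2, B6 are pairwise disjoint (B1={zeta,eta}; B2={gamma,theta}; B6={mu,alpha,delta}).
Every remaining set overlaps one of these, and no 4 of the listed sets are pairwise disjoint, so 3 is the maximum.

3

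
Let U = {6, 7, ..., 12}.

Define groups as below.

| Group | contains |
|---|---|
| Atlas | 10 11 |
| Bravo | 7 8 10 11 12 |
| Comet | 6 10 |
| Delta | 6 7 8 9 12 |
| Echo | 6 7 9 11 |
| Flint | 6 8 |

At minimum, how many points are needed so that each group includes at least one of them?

Take H = {6, 10}. Each listed group contains at least one of these, so H is a hitting set of size 2.
The groups Atlas, Delta are pairwise disjoint, so any hitting set needs a separate point for each — at least 2. Hence 2 is optimal.

2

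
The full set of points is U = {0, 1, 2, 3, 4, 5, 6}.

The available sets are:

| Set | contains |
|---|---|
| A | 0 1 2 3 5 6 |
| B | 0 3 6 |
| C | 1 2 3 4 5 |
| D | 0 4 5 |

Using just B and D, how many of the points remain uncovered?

2

Union of B, D = {0, 3, 4, 5, 6}.
Not covered: 1, 2 — 2 points.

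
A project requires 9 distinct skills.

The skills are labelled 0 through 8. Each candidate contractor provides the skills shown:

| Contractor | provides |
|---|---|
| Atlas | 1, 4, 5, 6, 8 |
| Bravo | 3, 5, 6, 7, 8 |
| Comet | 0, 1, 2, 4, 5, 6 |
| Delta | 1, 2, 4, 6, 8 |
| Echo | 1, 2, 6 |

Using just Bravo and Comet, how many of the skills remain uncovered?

0

Union of Bravo, Comet = {0, 1, 2, 3, 4, 5, 6, 7, 8} — that's every skill, so 0 are uncovered.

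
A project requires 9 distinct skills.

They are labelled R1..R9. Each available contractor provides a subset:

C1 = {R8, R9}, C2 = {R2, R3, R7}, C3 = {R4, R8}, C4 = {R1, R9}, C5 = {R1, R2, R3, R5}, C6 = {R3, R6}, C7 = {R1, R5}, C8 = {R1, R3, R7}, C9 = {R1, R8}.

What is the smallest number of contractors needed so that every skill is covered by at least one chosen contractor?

5

Take {C1, C3, C5, C6, C8}. Their union is {R1, R2, R3, R4, R5, R6, R7, R8, R9}, which is all 9 skills.
No 4 of the 9 contractors cover everything (all 126 combinations miss at least one skill), so 5 is optimal.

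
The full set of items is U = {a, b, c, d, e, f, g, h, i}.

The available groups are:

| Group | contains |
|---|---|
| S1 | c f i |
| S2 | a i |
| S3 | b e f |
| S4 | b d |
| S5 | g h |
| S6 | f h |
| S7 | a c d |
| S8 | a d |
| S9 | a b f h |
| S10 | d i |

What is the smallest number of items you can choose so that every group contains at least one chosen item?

4

Take T = {a, d, f, g}. Each listed group contains at least one of these, so T is a hitting set of size 4.
No choice of 3 items meets every group, so 4 is the minimum.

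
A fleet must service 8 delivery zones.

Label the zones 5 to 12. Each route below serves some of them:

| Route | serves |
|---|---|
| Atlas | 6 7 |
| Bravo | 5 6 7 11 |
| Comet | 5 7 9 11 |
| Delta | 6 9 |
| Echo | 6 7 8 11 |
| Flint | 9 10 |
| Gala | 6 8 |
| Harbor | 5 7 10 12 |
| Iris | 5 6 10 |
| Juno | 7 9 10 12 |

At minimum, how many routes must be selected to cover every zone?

Comet and Gala and Harbor together: Comet ∪ Gala ∪ Harbor = {5, 6, 7, 8, 9, 10, 11, 12} — every zone is covered.
No 2 of the 10 routes cover everything (all 45 combinations miss at least one zone), so 3 is optimal.

3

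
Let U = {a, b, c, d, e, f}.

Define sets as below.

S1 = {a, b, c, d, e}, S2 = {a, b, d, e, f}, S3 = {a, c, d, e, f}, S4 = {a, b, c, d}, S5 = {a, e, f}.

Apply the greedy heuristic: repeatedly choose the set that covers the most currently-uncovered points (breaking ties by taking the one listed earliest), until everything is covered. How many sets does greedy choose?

2

Greedy: pick S1 (covers 5 new) → pick S2 (covers 1 new). Total picks: 2.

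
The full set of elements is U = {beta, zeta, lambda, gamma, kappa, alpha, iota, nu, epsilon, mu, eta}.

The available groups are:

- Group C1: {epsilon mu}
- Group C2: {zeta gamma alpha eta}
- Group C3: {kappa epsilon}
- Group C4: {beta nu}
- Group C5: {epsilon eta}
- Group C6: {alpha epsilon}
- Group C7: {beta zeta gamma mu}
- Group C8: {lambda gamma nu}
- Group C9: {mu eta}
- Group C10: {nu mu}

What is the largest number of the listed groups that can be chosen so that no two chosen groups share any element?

3

C4, C6, C9 are pairwise disjoint (C4={beta,nu}; C6={alpha,epsilon}; C9={mu,eta}).
Every remaining group overlaps one of these, and no 4 of the listed groups are pairwise disjoint, so 3 is the maximum.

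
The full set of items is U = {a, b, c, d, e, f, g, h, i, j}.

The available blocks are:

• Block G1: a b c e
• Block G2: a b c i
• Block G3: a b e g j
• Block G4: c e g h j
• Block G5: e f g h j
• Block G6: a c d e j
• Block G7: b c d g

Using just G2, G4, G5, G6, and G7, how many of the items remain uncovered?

Union of G2, G4, G5, G6, G7 = {a, b, c, d, e, f, g, h, i, j} — that's every item, so 0 are uncovered.

0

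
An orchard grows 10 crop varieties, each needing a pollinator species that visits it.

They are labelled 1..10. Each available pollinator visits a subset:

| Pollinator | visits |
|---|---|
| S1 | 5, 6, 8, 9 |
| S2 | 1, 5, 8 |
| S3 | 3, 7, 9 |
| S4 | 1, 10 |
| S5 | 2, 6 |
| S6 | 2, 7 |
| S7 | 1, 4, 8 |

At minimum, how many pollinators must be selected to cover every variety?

5

S1 and S3 and S4 and S5 and S7 together: S1 ∪ S3 ∪ S4 ∪ S5 ∪ S7 = {1, 2, 3, 4, 5, 6, 7, 8, 9, 10} — every variety is covered.
No 4 of the 7 pollinators cover everything (all 35 combinations miss at least one variety), so 5 is optimal.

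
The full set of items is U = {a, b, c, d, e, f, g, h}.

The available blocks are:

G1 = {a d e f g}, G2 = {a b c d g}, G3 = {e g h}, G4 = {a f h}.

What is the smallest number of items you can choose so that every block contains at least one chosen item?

The 2 items {d, h} hit every block.
No single item lies in every block, so at least 2 are needed and 2 is optimal.

2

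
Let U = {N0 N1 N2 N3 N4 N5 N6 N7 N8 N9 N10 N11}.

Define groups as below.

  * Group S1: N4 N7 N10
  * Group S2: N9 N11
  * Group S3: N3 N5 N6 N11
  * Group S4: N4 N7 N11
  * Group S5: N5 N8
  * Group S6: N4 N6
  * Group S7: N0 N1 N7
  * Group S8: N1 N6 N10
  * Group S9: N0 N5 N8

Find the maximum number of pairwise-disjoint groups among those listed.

S2, S5, S6, S7 are pairwise disjoint (S2={N9,N11}; S5={N5,N8}; S6={N4,N6}; S7={N0,N1,N7}).
Every remaining group overlaps one of these, and no 5 of the listed groups are pairwise disjoint, so 4 is the maximum.

4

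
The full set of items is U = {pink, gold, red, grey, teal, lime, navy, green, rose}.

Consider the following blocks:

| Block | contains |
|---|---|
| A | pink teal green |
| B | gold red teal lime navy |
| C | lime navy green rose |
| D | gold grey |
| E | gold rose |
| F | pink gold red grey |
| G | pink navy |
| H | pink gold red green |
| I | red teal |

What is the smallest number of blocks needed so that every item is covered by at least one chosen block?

3

C and F and I together: C ∪ F ∪ I = {pink, gold, red, grey, teal, lime, navy, green, rose} — every item is covered.
No 2 of the 9 blocks cover everything (all 36 combinations miss at least one item), so 3 is optimal.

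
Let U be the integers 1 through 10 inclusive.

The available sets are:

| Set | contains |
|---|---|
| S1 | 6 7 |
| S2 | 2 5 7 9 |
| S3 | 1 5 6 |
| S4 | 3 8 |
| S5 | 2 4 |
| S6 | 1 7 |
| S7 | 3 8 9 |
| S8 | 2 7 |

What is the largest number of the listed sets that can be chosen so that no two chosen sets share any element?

3

S3, S4, S8 are pairwise disjoint (S3={1,5,6}; S4={3,8}; S8={2,7}).
Every remaining set overlaps one of these, and no 4 of the listed sets are pairwise disjoint, so 3 is the maximum.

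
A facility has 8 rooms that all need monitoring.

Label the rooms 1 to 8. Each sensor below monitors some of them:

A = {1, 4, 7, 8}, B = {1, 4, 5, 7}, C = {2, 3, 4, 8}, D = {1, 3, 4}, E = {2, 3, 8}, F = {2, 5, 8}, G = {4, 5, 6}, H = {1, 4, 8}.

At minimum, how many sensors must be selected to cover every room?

Take {A, C, G}. Their union is {1, 2, 3, 4, 5, 6, 7, 8}, which is all 8 rooms.
Only G contains 6, so G is forced; the remaining 5 rooms need at least 2 more sensors (each remaining sensor adds at most 3) — so at least 3 sensors are needed, and 3 is optimal.

3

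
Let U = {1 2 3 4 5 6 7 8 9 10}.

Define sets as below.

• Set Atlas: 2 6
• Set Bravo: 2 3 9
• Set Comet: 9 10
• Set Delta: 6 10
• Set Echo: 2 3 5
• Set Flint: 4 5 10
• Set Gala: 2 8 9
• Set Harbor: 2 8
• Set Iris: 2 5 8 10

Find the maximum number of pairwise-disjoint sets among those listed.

Delta, Harbor are pairwise disjoint (Delta={6,10}; Harbor={2,8}).
Every remaining set overlaps one of these, and no 3 of the listed sets are pairwise disjoint, so 2 is the maximum.

2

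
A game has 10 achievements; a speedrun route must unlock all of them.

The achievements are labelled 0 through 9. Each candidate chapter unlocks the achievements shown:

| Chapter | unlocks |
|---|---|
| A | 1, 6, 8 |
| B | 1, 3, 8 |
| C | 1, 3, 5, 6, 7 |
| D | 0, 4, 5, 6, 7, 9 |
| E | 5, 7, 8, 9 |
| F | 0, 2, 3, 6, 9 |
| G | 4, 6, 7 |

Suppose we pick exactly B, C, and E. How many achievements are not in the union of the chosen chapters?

Union of B, C, E = {1, 3, 5, 6, 7, 8, 9}.
Not covered: 0, 2, 4 — 3 achievements.

3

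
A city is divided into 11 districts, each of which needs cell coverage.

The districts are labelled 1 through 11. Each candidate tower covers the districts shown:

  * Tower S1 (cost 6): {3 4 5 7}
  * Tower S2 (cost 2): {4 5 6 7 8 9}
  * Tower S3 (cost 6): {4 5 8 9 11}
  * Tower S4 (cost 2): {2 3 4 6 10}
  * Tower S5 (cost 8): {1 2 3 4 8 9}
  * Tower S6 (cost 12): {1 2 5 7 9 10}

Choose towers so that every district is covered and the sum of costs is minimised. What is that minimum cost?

18

S2, S3, S4, S5 together cover every district (S2 ∪ S3 ∪ S4 ∪ S5 = {1, 2, 3, 4, 5, 6, 7, 8, 9, 10, 11}); total cost 2 + 6 + 2 + 8 = 18.
No covering selection has total cost below 18.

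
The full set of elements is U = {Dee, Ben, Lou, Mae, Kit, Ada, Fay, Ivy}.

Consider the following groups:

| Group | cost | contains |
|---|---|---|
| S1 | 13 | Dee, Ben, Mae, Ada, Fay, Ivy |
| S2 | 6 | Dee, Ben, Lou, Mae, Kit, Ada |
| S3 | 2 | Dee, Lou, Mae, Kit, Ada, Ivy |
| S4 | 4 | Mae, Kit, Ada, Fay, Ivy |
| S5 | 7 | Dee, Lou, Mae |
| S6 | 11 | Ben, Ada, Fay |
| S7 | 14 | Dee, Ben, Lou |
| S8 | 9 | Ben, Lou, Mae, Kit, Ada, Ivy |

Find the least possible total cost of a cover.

10

S2, S4 together cover every element (S2 ∪ S4 = {Dee, Ben, Lou, Mae, Kit, Ada, Fay, Ivy}); total cost 6 + 4 = 10.
The greedy pick S3, S4, S2 costs 12; no covering selection beats 10.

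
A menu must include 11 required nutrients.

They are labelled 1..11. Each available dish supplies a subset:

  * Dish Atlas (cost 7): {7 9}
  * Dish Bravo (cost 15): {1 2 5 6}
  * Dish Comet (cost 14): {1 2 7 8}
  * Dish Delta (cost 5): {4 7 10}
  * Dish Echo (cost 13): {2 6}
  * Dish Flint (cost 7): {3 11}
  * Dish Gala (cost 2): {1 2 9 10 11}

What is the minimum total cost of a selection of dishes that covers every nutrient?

Bravo, Comet, Delta, Flint, Gala together cover every nutrient (Bravo ∪ Comet ∪ Delta ∪ Flint ∪ Gala = {1, 2, 3, 4, 5, 6, 7, 8, 9, 10, 11}); total cost 15 + 14 + 5 + 7 + 2 = 43.
No covering selection has total cost below 43.

43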